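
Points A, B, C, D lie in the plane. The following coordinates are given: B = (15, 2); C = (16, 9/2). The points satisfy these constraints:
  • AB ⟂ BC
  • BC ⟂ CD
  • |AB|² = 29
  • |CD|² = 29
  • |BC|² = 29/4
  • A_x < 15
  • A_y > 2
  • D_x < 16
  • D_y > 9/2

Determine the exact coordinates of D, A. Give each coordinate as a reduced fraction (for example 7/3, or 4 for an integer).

D = (11, 13/2)
A = (10, 4)

1. D_x = 11  [[BC ⟂ CD ⇒ 1x+5/2y-109/4=0] ∩ [|D−(16, 9/2)|²=29]]
2. D_y = 13/2  [[BC ⟂ CD ⇒ 1x+5/2y-109/4=0] ∩ [|D−(16, 9/2)|²=29]]
   so D = (11, 13/2)
3. A_x = 10  [[AB ⟂ BC ⇒ -1x-5/2y+20=0] ∩ [|A−(15, 2)|²=29]]
4. A_y = 4  [[AB ⟂ BC ⇒ -1x-5/2y+20=0] ∩ [|A−(15, 2)|²=29]]
   so A = (10, 4)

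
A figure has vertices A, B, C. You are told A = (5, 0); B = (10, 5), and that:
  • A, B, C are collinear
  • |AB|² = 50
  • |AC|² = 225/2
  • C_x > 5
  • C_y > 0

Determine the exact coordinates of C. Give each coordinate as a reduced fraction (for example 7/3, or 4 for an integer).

C = (25/2, 15/2)

1. C_x = 25/2  [[A, B, C are collinear ⇒ -5x+5y+25=0] ∩ [|C−(5, 0)|²=225/2]]
2. C_y = 15/2  [[A, B, C are collinear ⇒ -5x+5y+25=0] ∩ [|C−(5, 0)|²=225/2]]
   so C = (25/2, 15/2)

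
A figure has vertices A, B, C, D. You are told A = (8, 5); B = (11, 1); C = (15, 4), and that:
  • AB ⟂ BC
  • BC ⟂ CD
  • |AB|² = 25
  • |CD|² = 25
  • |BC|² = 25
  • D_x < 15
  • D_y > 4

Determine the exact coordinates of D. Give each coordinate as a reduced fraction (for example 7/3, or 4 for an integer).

D = (12, 8)

1. D_x = 12  [[BC ⟂ CD ⇒ 4x+3y-72=0] ∩ [|D−(15, 4)|²=25]]
2. D_y = 8  [[BC ⟂ CD ⇒ 4x+3y-72=0] ∩ [|D−(15, 4)|²=25]]
   so D = (12, 8)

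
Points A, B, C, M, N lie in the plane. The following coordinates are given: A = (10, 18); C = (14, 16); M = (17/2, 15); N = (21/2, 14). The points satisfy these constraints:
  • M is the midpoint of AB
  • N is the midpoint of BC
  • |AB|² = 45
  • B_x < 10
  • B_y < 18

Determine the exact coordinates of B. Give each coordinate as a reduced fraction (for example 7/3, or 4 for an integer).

1. B_x = 7  [B = 2·M−A = 2·(17/2, 15)−(10, 18)]
2. B_y = 12  [B = 2·M−A = 2·(17/2, 15)−(10, 18)]
   so B = (7, 12)

B = (7, 12)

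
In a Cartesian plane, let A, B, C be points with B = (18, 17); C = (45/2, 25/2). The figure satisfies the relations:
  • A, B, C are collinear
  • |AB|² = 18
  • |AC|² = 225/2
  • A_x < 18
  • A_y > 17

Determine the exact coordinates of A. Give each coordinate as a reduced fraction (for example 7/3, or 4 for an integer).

A = (15, 20)

1. A_x = 15  [[A, B, C are collinear ⇒ 9/2x+9/2y-315/2=0] ∩ [|A−(18, 17)|²=18]]
2. A_y = 20  [[A, B, C are collinear ⇒ 9/2x+9/2y-315/2=0] ∩ [|A−(18, 17)|²=18]]
   so A = (15, 20)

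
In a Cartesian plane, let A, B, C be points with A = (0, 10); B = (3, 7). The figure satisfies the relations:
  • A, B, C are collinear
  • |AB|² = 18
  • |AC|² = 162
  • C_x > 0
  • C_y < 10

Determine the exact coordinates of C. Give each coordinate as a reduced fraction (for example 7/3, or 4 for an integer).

C = (9, 1)

1. C_x = 9  [[A, B, C are collinear ⇒ 3x+3y-30=0] ∩ [|C−(0, 10)|²=162]]
2. C_y = 1  [[A, B, C are collinear ⇒ 3x+3y-30=0] ∩ [|C−(0, 10)|²=162]]
   so C = (9, 1)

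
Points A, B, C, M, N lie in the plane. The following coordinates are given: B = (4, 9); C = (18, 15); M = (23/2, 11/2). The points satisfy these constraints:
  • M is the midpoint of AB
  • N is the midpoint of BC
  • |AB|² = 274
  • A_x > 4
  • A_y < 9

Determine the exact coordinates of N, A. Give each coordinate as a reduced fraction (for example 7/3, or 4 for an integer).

1. A_x = 19  [A = 2·M−B = 2·(23/2, 11/2)−(4, 9)]
2. A_y = 2  [A = 2·M−B = 2·(23/2, 11/2)−(4, 9)]
   so A = (19, 2)
3. N_x = 11  [2·N = B+C = (4, 9)+(18, 15)]
4. N_y = 12  [2·N = B+C = (4, 9)+(18, 15)]
   so N = (11, 12)

N = (11, 12)
A = (19, 2)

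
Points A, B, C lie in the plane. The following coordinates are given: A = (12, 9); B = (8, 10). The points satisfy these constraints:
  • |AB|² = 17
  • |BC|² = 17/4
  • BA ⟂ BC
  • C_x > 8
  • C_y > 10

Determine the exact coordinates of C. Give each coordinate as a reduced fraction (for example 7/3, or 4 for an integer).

1. C_x = 17/2  [[BA ⟂ BC ⇒ 4x-1y-22=0] ∩ [|C−(8, 10)|²=17/4]]
2. C_y = 12  [[BA ⟂ BC ⇒ 4x-1y-22=0] ∩ [|C−(8, 10)|²=17/4]]
   so C = (17/2, 12)

C = (17/2, 12)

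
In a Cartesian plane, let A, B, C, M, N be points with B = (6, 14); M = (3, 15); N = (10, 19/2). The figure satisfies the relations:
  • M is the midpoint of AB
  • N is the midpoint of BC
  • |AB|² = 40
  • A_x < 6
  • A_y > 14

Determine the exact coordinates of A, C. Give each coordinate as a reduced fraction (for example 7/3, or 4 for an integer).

A = (0, 16)
C = (14, 5)

1. A_x = 0  [A = 2·M−B = 2·(3, 15)−(6, 14)]
2. A_y = 16  [A = 2·M−B = 2·(3, 15)−(6, 14)]
   so A = (0, 16)
3. C_x = 14  [C = 2·N−B = 2·(10, 19/2)−(6, 14)]
4. C_y = 5  [C = 2·N−B = 2·(10, 19/2)−(6, 14)]
   so C = (14, 5)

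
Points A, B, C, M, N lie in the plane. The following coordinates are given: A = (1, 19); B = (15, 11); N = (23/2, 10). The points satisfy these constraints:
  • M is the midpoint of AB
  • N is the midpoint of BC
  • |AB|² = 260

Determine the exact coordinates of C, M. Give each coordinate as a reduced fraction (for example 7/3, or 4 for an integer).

1. M_x = 8  [2·M = A+B = (1, 19)+(15, 11)]
2. M_y = 15  [2·M = A+B = (1, 19)+(15, 11)]
   so M = (8, 15)
3. C_x = 8  [C = 2·N−B = 2·(23/2, 10)−(15, 11)]
4. C_y = 9  [C = 2·N−B = 2·(23/2, 10)−(15, 11)]
   so C = (8, 9)

C = (8, 9)
M = (8, 15)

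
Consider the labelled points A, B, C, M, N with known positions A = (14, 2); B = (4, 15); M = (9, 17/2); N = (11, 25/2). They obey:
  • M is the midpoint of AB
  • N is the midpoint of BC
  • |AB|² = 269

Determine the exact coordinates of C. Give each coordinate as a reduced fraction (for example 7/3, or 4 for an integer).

C = (18, 10)

1. C_x = 18  [C = 2·N−B = 2·(11, 25/2)−(4, 15)]
2. C_y = 10  [C = 2·N−B = 2·(11, 25/2)−(4, 15)]
   so C = (18, 10)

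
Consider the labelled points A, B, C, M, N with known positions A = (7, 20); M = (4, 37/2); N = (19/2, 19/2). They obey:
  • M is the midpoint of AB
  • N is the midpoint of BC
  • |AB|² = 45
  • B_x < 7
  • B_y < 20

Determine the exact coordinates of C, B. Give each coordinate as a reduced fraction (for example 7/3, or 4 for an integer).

1. B_x = 1  [B = 2·M−A = 2·(4, 37/2)−(7, 20)]
2. B_y = 17  [B = 2·M−A = 2·(4, 37/2)−(7, 20)]
   so B = (1, 17)
3. C_x = 18  [C = 2·N−B = 2·(19/2, 19/2)−(1, 17)]
4. C_y = 2  [C = 2·N−B = 2·(19/2, 19/2)−(1, 17)]
   so C = (18, 2)

C = (18, 2)
B = (1, 17)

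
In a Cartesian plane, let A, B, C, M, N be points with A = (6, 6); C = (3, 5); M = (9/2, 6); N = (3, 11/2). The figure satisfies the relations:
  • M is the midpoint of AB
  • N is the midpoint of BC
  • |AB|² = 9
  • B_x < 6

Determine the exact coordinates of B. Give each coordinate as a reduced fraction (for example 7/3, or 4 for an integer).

B = (3, 6)

1. B_x = 3  [B = 2·M−A = 2·(9/2, 6)−(6, 6)]
2. B_y = 6  [B = 2·M−A = 2·(9/2, 6)−(6, 6)]
   so B = (3, 6)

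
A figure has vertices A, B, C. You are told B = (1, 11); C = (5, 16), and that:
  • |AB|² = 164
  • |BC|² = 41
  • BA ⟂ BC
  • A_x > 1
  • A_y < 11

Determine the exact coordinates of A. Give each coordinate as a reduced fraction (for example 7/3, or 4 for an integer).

A = (11, 3)

1. A_x = 11  [[BA ⟂ BC ⇒ 4x+5y-59=0] ∩ [|A−(1, 11)|²=164]]
2. A_y = 3  [[BA ⟂ BC ⇒ 4x+5y-59=0] ∩ [|A−(1, 11)|²=164]]
   so A = (11, 3)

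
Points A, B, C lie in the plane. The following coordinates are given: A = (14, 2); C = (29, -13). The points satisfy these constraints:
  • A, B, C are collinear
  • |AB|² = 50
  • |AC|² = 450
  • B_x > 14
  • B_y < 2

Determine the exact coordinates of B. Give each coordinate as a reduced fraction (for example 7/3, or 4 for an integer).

1. B_x = 19  [[A, B, C are collinear ⇒ -15x-15y+240=0] ∩ [|B−(14, 2)|²=50]]
2. B_y = -3  [[A, B, C are collinear ⇒ -15x-15y+240=0] ∩ [|B−(14, 2)|²=50]]
   so B = (19, -3)

B = (19, -3)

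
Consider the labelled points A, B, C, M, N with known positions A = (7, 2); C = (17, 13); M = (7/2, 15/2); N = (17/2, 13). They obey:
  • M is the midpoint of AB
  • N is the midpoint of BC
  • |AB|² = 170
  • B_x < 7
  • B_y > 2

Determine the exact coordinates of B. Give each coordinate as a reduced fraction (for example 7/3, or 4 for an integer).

B = (0, 13)

1. B_x = 0  [B = 2·M−A = 2·(7/2, 15/2)−(7, 2)]
2. B_y = 13  [B = 2·M−A = 2·(7/2, 15/2)−(7, 2)]
   so B = (0, 13)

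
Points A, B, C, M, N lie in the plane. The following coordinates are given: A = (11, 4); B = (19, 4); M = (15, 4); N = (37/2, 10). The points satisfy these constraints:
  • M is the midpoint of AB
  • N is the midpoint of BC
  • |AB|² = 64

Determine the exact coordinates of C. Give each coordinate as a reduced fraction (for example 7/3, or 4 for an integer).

C = (18, 16)

1. C_x = 18  [C = 2·N−B = 2·(37/2, 10)−(19, 4)]
2. C_y = 16  [C = 2·N−B = 2·(37/2, 10)−(19, 4)]
   so C = (18, 16)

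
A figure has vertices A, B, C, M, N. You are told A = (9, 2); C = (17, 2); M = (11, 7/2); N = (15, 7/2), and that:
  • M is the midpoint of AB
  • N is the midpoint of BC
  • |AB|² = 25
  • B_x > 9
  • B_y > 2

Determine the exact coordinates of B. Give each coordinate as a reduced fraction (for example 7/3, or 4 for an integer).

B = (13, 5)

1. B_x = 13  [B = 2·M−A = 2·(11, 7/2)−(9, 2)]
2. B_y = 5  [B = 2·M−A = 2·(11, 7/2)−(9, 2)]
   so B = (13, 5)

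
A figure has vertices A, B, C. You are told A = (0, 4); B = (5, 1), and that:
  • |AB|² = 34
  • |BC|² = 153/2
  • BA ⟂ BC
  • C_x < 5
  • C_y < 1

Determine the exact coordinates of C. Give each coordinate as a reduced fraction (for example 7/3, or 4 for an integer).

C = (1/2, -13/2)

1. C_x = 1/2  [[BA ⟂ BC ⇒ -5x+3y+22=0] ∩ [|C−(5, 1)|²=153/2]]
2. C_y = -13/2  [[BA ⟂ BC ⇒ -5x+3y+22=0] ∩ [|C−(5, 1)|²=153/2]]
   so C = (1/2, -13/2)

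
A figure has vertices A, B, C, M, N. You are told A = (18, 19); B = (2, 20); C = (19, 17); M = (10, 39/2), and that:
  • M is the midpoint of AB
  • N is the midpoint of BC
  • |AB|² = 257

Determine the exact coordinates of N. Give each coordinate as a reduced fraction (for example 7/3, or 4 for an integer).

1. N_x = 21/2  [2·N = B+C = (2, 20)+(19, 17)]
2. N_y = 37/2  [2·N = B+C = (2, 20)+(19, 17)]
   so N = (21/2, 37/2)

N = (21/2, 37/2)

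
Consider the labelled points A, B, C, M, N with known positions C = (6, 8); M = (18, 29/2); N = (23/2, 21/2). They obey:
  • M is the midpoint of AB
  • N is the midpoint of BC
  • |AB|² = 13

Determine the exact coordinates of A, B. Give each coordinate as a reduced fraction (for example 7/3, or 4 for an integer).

1. B_x = 17  [B = 2·N−C = 2·(23/2, 21/2)−(6, 8)]
2. B_y = 13  [B = 2·N−C = 2·(23/2, 21/2)−(6, 8)]
   so B = (17, 13)
3. A_x = 19  [A = 2·M−B = 2·(18, 29/2)−(17, 13)]
4. A_y = 16  [A = 2·M−B = 2·(18, 29/2)−(17, 13)]
   so A = (19, 16)

A = (19, 16)
B = (17, 13)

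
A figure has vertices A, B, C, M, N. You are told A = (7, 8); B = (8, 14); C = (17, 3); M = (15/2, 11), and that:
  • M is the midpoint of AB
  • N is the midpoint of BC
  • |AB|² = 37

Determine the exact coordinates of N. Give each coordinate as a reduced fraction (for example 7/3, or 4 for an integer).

1. N_x = 25/2  [2·N = B+C = (8, 14)+(17, 3)]
2. N_y = 17/2  [2·N = B+C = (8, 14)+(17, 3)]
   so N = (25/2, 17/2)

N = (25/2, 17/2)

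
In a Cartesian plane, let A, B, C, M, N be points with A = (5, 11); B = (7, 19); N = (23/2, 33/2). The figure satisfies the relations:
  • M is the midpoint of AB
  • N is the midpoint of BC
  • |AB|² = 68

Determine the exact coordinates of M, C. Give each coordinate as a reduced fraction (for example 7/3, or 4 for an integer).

M = (6, 15)
C = (16, 14)

1. M_x = 6  [2·M = A+B = (5, 11)+(7, 19)]
2. M_y = 15  [2·M = A+B = (5, 11)+(7, 19)]
   so M = (6, 15)
3. C_x = 16  [C = 2·N−B = 2·(23/2, 33/2)−(7, 19)]
4. C_y = 14  [C = 2·N−B = 2·(23/2, 33/2)−(7, 19)]
   so C = (16, 14)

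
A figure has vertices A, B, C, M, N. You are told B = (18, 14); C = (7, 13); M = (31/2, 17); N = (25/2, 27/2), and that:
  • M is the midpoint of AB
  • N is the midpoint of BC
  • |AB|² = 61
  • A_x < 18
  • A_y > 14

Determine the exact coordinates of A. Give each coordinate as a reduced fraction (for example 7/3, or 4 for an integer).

1. A_x = 13  [A = 2·M−B = 2·(31/2, 17)−(18, 14)]
2. A_y = 20  [A = 2·M−B = 2·(31/2, 17)−(18, 14)]
   so A = (13, 20)

A = (13, 20)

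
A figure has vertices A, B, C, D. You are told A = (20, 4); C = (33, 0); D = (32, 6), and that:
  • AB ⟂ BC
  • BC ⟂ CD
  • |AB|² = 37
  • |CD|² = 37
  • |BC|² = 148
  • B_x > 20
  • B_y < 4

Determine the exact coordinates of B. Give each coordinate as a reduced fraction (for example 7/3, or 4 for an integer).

1. B_x = 21  [[BC ⟂ CD ⇒ 1x-6y-33=0] ∩ [|B−(20, 4)|²=37]]
2. B_y = -2  [[BC ⟂ CD ⇒ 1x-6y-33=0] ∩ [|B−(20, 4)|²=37]]
   so B = (21, -2)

B = (21, -2)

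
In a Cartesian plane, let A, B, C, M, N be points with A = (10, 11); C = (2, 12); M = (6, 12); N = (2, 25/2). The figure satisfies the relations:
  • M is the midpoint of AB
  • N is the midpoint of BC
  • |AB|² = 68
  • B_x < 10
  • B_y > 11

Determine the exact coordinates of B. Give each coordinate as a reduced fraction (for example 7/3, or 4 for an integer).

B = (2, 13)

1. B_x = 2  [B = 2·M−A = 2·(6, 12)−(10, 11)]
2. B_y = 13  [B = 2·M−A = 2·(6, 12)−(10, 11)]
   so B = (2, 13)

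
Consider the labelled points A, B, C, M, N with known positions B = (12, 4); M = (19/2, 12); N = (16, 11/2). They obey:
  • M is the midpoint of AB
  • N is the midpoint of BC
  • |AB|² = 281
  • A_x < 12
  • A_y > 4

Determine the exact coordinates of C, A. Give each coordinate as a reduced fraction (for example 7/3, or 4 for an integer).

1. A_x = 7  [A = 2·M−B = 2·(19/2, 12)−(12, 4)]
2. A_y = 20  [A = 2·M−B = 2·(19/2, 12)−(12, 4)]
   so A = (7, 20)
3. C_x = 20  [C = 2·N−B = 2·(16, 11/2)−(12, 4)]
4. C_y = 7  [C = 2·N−B = 2·(16, 11/2)−(12, 4)]
   so C = (20, 7)

C = (20, 7)
A = (7, 20)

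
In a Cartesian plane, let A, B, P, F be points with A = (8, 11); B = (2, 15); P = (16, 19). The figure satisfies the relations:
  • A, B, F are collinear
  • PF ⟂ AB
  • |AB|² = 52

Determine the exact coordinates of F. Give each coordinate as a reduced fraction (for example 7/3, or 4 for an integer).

F = (128/13, 127/13)

1. F_x = 128/13  [[A, B, F are collinear ⇒ -4x-6y+98=0] ∩ [PF ⟂ AB ⇒ -6x+4y+20=0]]
2. F_y = 127/13  [[A, B, F are collinear ⇒ -4x-6y+98=0] ∩ [PF ⟂ AB ⇒ -6x+4y+20=0]]
   so F = (128/13, 127/13)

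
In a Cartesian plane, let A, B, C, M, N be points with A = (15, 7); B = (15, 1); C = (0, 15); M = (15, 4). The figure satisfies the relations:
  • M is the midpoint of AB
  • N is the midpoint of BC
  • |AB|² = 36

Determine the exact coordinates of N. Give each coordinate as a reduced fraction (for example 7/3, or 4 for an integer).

1. N_x = 15/2  [2·N = B+C = (15, 1)+(0, 15)]
2. N_y = 8  [2·N = B+C = (15, 1)+(0, 15)]
   so N = (15/2, 8)

N = (15/2, 8)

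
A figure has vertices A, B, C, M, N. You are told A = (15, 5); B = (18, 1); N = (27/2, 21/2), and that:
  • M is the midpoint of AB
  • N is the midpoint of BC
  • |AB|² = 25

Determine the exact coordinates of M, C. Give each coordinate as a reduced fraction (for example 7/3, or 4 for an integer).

1. M_x = 33/2  [2·M = A+B = (15, 5)+(18, 1)]
2. M_y = 3  [2·M = A+B = (15, 5)+(18, 1)]
   so M = (33/2, 3)
3. C_x = 9  [C = 2·N−B = 2·(27/2, 21/2)−(18, 1)]
4. C_y = 20  [C = 2·N−B = 2·(27/2, 21/2)−(18, 1)]
   so C = (9, 20)

M = (33/2, 3)
C = (9, 20)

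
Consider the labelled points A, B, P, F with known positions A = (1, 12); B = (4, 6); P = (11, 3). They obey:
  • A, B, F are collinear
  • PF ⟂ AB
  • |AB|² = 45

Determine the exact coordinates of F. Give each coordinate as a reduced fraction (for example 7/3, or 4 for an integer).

F = (33/5, 4/5)

1. F_x = 33/5  [[A, B, F are collinear ⇒ 6x+3y-42=0] ∩ [PF ⟂ AB ⇒ 3x-6y-15=0]]
2. F_y = 4/5  [[A, B, F are collinear ⇒ 6x+3y-42=0] ∩ [PF ⟂ AB ⇒ 3x-6y-15=0]]
   so F = (33/5, 4/5)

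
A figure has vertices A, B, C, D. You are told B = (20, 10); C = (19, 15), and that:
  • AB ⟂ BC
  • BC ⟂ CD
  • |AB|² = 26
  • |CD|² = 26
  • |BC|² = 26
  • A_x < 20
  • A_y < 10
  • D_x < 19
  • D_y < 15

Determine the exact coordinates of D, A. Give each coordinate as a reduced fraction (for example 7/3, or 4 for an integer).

1. D_x = 14  [[BC ⟂ CD ⇒ -1x+5y-56=0] ∩ [|D−(19, 15)|²=26]]
2. D_y = 14  [[BC ⟂ CD ⇒ -1x+5y-56=0] ∩ [|D−(19, 15)|²=26]]
   so D = (14, 14)
3. A_x = 15  [[AB ⟂ BC ⇒ 1x-5y+30=0] ∩ [|A−(20, 10)|²=26]]
4. A_y = 9  [[AB ⟂ BC ⇒ 1x-5y+30=0] ∩ [|A−(20, 10)|²=26]]
   so A = (15, 9)

D = (14, 14)
A = (15, 9)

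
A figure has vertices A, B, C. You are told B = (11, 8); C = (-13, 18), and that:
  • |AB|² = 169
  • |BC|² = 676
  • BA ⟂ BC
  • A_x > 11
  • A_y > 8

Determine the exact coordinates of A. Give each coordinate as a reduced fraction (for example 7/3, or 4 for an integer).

1. A_x = 16  [[BA ⟂ BC ⇒ -24x+10y+184=0] ∩ [|A−(11, 8)|²=169]]
2. A_y = 20  [[BA ⟂ BC ⇒ -24x+10y+184=0] ∩ [|A−(11, 8)|²=169]]
   so A = (16, 20)

A = (16, 20)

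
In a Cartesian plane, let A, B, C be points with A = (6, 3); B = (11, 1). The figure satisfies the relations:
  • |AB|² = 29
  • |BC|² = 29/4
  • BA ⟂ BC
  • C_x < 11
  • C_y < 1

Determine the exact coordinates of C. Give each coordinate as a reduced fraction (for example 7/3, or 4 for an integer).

C = (10, -3/2)

1. C_x = 10  [[BA ⟂ BC ⇒ -5x+2y+53=0] ∩ [|C−(11, 1)|²=29/4]]
2. C_y = -3/2  [[BA ⟂ BC ⇒ -5x+2y+53=0] ∩ [|C−(11, 1)|²=29/4]]
   so C = (10, -3/2)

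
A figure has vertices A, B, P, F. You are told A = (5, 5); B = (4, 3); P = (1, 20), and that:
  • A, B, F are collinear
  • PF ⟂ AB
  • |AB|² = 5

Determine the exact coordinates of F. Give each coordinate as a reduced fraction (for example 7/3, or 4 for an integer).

F = (51/5, 77/5)

1. F_x = 51/5  [[A, B, F are collinear ⇒ 2x-1y-5=0] ∩ [PF ⟂ AB ⇒ -1x-2y+41=0]]
2. F_y = 77/5  [[A, B, F are collinear ⇒ 2x-1y-5=0] ∩ [PF ⟂ AB ⇒ -1x-2y+41=0]]
   so F = (51/5, 77/5)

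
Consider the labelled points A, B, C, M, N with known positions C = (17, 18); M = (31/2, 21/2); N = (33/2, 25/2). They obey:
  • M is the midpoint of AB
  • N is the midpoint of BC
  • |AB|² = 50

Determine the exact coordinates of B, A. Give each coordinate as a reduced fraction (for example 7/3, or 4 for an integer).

B = (16, 7)
A = (15, 14)

1. B_x = 16  [B = 2·N−C = 2·(33/2, 25/2)−(17, 18)]
2. B_y = 7  [B = 2·N−C = 2·(33/2, 25/2)−(17, 18)]
   so B = (16, 7)
3. A_x = 15  [A = 2·M−B = 2·(31/2, 21/2)−(16, 7)]
4. A_y = 14  [A = 2·M−B = 2·(31/2, 21/2)−(16, 7)]
   so A = (15, 14)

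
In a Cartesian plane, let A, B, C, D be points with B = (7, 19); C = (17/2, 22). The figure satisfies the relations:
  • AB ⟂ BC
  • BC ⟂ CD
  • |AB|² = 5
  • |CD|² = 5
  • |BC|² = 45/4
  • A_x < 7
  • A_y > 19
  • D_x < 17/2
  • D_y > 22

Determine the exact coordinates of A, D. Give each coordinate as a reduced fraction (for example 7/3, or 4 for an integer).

1. A_x = 5  [[AB ⟂ BC ⇒ -3/2x-3y+135/2=0] ∩ [|A−(7, 19)|²=5]]
2. A_y = 20  [[AB ⟂ BC ⇒ -3/2x-3y+135/2=0] ∩ [|A−(7, 19)|²=5]]
   so A = (5, 20)
3. D_x = 13/2  [[BC ⟂ CD ⇒ 3/2x+3y-315/4=0] ∩ [|D−(17/2, 22)|²=5]]
4. D_y = 23  [[BC ⟂ CD ⇒ 3/2x+3y-315/4=0] ∩ [|D−(17/2, 22)|²=5]]
   so D = (13/2, 23)

A = (5, 20)
D = (13/2, 23)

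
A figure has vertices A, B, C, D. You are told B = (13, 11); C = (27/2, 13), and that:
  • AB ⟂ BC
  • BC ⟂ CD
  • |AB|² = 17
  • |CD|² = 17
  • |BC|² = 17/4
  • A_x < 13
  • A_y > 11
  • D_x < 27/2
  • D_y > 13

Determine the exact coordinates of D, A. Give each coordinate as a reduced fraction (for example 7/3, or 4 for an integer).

1. D_x = 19/2  [[BC ⟂ CD ⇒ 1/2x+2y-131/4=0] ∩ [|D−(27/2, 13)|²=17]]
2. D_y = 14  [[BC ⟂ CD ⇒ 1/2x+2y-131/4=0] ∩ [|D−(27/2, 13)|²=17]]
   so D = (19/2, 14)
3. A_x = 9  [[AB ⟂ BC ⇒ -1/2x-2y+57/2=0] ∩ [|A−(13, 11)|²=17]]
4. A_y = 12  [[AB ⟂ BC ⇒ -1/2x-2y+57/2=0] ∩ [|A−(13, 11)|²=17]]
   so A = (9, 12)

D = (19/2, 14)
A = (9, 12)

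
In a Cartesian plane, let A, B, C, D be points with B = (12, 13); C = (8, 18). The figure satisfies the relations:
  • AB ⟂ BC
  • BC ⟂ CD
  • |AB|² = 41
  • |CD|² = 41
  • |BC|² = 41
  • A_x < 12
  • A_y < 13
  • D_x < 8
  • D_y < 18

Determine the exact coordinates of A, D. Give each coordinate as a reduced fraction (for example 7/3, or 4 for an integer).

A = (7, 9)
D = (3, 14)

1. A_x = 7  [[AB ⟂ BC ⇒ 4x-5y+17=0] ∩ [|A−(12, 13)|²=41]]
2. A_y = 9  [[AB ⟂ BC ⇒ 4x-5y+17=0] ∩ [|A−(12, 13)|²=41]]
   so A = (7, 9)
3. D_x = 3  [[BC ⟂ CD ⇒ -4x+5y-58=0] ∩ [|D−(8, 18)|²=41]]
4. D_y = 14  [[BC ⟂ CD ⇒ -4x+5y-58=0] ∩ [|D−(8, 18)|²=41]]
   so D = (3, 14)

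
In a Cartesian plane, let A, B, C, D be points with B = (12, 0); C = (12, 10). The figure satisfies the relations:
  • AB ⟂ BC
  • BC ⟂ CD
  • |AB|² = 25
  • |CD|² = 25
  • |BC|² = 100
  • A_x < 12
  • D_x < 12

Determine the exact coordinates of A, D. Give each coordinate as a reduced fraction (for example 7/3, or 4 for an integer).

1. A_x = 7  [[AB ⟂ BC ⇒ -10y=0] ∩ [|A−(12, 0)|²=25]]
2. A_y = 0  [[AB ⟂ BC ⇒ -10y=0] ∩ [|A−(12, 0)|²=25]]
   so A = (7, 0)
3. D_x = 7  [[BC ⟂ CD ⇒ 10y-100=0] ∩ [|D−(12, 10)|²=25]]
4. D_y = 10  [[BC ⟂ CD ⇒ 10y-100=0] ∩ [|D−(12, 10)|²=25]]
   so D = (7, 10)

A = (7, 0)
D = (7, 10)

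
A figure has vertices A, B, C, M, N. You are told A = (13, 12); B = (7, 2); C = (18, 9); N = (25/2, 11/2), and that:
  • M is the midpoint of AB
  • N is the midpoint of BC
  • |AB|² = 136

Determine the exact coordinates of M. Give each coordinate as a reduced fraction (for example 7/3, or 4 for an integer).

1. M_x = 10  [2·M = A+B = (13, 12)+(7, 2)]
2. M_y = 7  [2·M = A+B = (13, 12)+(7, 2)]
   so M = (10, 7)

M = (10, 7)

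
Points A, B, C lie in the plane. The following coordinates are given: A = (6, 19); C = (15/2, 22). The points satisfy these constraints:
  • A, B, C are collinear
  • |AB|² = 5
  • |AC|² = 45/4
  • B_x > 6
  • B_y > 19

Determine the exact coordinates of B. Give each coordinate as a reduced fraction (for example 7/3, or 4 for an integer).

B = (7, 21)

1. B_x = 7  [[A, B, C are collinear ⇒ 3x-3/2y+21/2=0] ∩ [|B−(6, 19)|²=5]]
2. B_y = 21  [[A, B, C are collinear ⇒ 3x-3/2y+21/2=0] ∩ [|B−(6, 19)|²=5]]
   so B = (7, 21)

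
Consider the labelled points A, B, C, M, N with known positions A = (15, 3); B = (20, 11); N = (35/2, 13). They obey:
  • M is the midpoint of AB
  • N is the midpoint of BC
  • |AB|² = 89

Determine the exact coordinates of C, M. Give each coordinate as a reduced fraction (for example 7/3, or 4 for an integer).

C = (15, 15)
M = (35/2, 7)

1. M_x = 35/2  [2·M = A+B = (15, 3)+(20, 11)]
2. M_y = 7  [2·M = A+B = (15, 3)+(20, 11)]
   so M = (35/2, 7)
3. C_x = 15  [C = 2·N−B = 2·(35/2, 13)−(20, 11)]
4. C_y = 15  [C = 2·N−B = 2·(35/2, 13)−(20, 11)]
   so C = (15, 15)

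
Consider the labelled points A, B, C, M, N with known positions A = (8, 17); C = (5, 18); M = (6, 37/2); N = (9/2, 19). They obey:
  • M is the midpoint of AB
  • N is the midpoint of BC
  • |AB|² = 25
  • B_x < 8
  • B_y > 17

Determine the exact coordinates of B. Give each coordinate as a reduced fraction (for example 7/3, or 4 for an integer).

B = (4, 20)

1. B_x = 4  [B = 2·M−A = 2·(6, 37/2)−(8, 17)]
2. B_y = 20  [B = 2·M−A = 2·(6, 37/2)−(8, 17)]
   so B = (4, 20)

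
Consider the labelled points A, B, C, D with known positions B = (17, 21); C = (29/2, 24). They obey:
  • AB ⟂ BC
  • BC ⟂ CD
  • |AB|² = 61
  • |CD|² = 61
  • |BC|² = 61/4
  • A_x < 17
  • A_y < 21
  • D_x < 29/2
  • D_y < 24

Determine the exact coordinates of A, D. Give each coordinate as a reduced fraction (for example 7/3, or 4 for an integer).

A = (11, 16)
D = (17/2, 19)

1. A_x = 11  [[AB ⟂ BC ⇒ 5/2x-3y+41/2=0] ∩ [|A−(17, 21)|²=61]]
2. A_y = 16  [[AB ⟂ BC ⇒ 5/2x-3y+41/2=0] ∩ [|A−(17, 21)|²=61]]
   so A = (11, 16)
3. D_x = 17/2  [[BC ⟂ CD ⇒ -5/2x+3y-143/4=0] ∩ [|D−(29/2, 24)|²=61]]
4. D_y = 19  [[BC ⟂ CD ⇒ -5/2x+3y-143/4=0] ∩ [|D−(29/2, 24)|²=61]]
   so D = (17/2, 19)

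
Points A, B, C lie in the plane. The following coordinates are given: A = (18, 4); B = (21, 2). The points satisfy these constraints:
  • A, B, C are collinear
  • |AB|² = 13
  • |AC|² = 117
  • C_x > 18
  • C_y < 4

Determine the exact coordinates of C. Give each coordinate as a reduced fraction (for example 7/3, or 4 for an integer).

1. C_x = 27  [[A, B, C are collinear ⇒ 2x+3y-48=0] ∩ [|C−(18, 4)|²=117]]
2. C_y = -2  [[A, B, C are collinear ⇒ 2x+3y-48=0] ∩ [|C−(18, 4)|²=117]]
   so C = (27, -2)

C = (27, -2)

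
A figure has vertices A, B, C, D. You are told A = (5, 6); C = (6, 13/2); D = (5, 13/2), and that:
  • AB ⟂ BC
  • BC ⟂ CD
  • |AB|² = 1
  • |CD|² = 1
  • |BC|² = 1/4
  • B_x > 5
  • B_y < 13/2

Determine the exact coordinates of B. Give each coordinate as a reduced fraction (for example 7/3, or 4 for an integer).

B = (6, 6)

1. B_x = 6  [[BC ⟂ CD ⇒ 1x-6=0] ∩ [|B−(5, 6)|²=1]]
2. B_y = 6  [[BC ⟂ CD ⇒ 1x-6=0] ∩ [|B−(5, 6)|²=1]]
   so B = (6, 6)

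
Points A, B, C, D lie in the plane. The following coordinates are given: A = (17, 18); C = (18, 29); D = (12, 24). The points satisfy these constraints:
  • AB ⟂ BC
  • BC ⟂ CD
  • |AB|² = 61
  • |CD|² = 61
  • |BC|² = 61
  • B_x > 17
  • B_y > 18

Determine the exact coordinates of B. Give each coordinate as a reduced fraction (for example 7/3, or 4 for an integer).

1. B_x = 23  [[BC ⟂ CD ⇒ 6x+5y-253=0] ∩ [|B−(17, 18)|²=61]]
2. B_y = 23  [[BC ⟂ CD ⇒ 6x+5y-253=0] ∩ [|B−(17, 18)|²=61]]
   so B = (23, 23)

B = (23, 23)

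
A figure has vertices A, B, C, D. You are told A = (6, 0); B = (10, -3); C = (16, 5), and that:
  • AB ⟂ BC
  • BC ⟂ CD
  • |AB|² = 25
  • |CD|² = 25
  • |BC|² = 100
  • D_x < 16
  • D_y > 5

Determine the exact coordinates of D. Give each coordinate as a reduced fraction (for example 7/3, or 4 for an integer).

D = (12, 8)

1. D_x = 12  [[BC ⟂ CD ⇒ 6x+8y-136=0] ∩ [|D−(16, 5)|²=25]]
2. D_y = 8  [[BC ⟂ CD ⇒ 6x+8y-136=0] ∩ [|D−(16, 5)|²=25]]
   so D = (12, 8)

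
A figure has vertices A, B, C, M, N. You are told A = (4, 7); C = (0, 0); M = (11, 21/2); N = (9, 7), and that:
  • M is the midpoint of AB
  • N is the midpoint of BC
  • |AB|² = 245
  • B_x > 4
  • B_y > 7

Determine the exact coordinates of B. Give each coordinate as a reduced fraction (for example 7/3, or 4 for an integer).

1. B_x = 18  [B = 2·M−A = 2·(11, 21/2)−(4, 7)]
2. B_y = 14  [B = 2·M−A = 2·(11, 21/2)−(4, 7)]
   so B = (18, 14)

B = (18, 14)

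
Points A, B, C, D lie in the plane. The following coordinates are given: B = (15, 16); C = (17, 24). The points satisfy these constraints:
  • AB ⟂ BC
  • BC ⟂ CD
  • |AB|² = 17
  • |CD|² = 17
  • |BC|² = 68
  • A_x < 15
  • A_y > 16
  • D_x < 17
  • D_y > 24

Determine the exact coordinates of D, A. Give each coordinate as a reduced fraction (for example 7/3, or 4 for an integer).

D = (13, 25)
A = (11, 17)

1. D_x = 13  [[BC ⟂ CD ⇒ 2x+8y-226=0] ∩ [|D−(17, 24)|²=17]]
2. D_y = 25  [[BC ⟂ CD ⇒ 2x+8y-226=0] ∩ [|D−(17, 24)|²=17]]
   so D = (13, 25)
3. A_x = 11  [[AB ⟂ BC ⇒ -2x-8y+158=0] ∩ [|A−(15, 16)|²=17]]
4. A_y = 17  [[AB ⟂ BC ⇒ -2x-8y+158=0] ∩ [|A−(15, 16)|²=17]]
   so A = (11, 17)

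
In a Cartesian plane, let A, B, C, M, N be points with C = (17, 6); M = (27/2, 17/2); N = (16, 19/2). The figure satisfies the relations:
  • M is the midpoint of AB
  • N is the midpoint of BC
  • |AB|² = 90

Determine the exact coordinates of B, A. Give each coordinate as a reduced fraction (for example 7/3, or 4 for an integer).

1. B_x = 15  [B = 2·N−C = 2·(16, 19/2)−(17, 6)]
2. B_y = 13  [B = 2·N−C = 2·(16, 19/2)−(17, 6)]
   so B = (15, 13)
3. A_x = 12  [A = 2·M−B = 2·(27/2, 17/2)−(15, 13)]
4. A_y = 4  [A = 2·M−B = 2·(27/2, 17/2)−(15, 13)]
   so A = (12, 4)

B = (15, 13)
A = (12, 4)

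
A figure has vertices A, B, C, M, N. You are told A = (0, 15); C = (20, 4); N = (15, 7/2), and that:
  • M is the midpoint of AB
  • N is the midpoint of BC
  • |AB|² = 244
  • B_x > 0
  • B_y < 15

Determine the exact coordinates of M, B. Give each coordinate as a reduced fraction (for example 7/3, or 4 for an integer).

M = (5, 9)
B = (10, 3)

1. B_x = 10  [B = 2·N−C = 2·(15, 7/2)−(20, 4)]
2. B_y = 3  [B = 2·N−C = 2·(15, 7/2)−(20, 4)]
   so B = (10, 3)
3. M_x = 5  [2·M = A+B = (0, 15)+(10, 3)]
4. M_y = 9  [2·M = A+B = (0, 15)+(10, 3)]
   so M = (5, 9)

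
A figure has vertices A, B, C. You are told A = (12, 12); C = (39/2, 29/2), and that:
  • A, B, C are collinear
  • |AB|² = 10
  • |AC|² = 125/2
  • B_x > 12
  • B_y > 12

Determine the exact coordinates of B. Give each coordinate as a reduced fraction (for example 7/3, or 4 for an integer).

1. B_x = 15  [[A, B, C are collinear ⇒ 5/2x-15/2y+60=0] ∩ [|B−(12, 12)|²=10]]
2. B_y = 13  [[A, B, C are collinear ⇒ 5/2x-15/2y+60=0] ∩ [|B−(12, 12)|²=10]]
   so B = (15, 13)

B = (15, 13)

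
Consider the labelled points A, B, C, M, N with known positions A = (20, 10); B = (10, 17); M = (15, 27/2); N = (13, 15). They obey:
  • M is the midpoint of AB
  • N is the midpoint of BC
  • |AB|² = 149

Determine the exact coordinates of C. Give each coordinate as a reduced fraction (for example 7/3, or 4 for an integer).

C = (16, 13)

1. C_x = 16  [C = 2·N−B = 2·(13, 15)−(10, 17)]
2. C_y = 13  [C = 2·N−B = 2·(13, 15)−(10, 17)]
   so C = (16, 13)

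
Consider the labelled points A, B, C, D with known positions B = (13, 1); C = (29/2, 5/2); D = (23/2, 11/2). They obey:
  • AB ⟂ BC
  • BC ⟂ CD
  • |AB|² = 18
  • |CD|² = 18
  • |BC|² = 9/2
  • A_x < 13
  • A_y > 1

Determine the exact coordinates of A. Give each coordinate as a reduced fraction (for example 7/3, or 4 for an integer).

A = (10, 4)

1. A_x = 10  [[AB ⟂ BC ⇒ -3/2x-3/2y+21=0] ∩ [|A−(13, 1)|²=18]]
2. A_y = 4  [[AB ⟂ BC ⇒ -3/2x-3/2y+21=0] ∩ [|A−(13, 1)|²=18]]
   so A = (10, 4)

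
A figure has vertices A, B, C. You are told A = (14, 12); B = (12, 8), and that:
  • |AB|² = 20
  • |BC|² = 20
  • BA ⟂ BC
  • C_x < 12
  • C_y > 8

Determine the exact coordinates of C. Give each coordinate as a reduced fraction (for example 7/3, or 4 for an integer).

1. C_x = 8  [[BA ⟂ BC ⇒ 2x+4y-56=0] ∩ [|C−(12, 8)|²=20]]
2. C_y = 10  [[BA ⟂ BC ⇒ 2x+4y-56=0] ∩ [|C−(12, 8)|²=20]]
   so C = (8, 10)

C = (8, 10)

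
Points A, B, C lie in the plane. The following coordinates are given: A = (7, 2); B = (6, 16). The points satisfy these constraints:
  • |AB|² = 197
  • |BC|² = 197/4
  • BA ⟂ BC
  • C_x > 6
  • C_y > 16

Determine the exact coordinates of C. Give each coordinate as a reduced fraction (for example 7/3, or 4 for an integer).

1. C_x = 13  [[BA ⟂ BC ⇒ 1x-14y+218=0] ∩ [|C−(6, 16)|²=197/4]]
2. C_y = 33/2  [[BA ⟂ BC ⇒ 1x-14y+218=0] ∩ [|C−(6, 16)|²=197/4]]
   so C = (13, 33/2)

C = (13, 33/2)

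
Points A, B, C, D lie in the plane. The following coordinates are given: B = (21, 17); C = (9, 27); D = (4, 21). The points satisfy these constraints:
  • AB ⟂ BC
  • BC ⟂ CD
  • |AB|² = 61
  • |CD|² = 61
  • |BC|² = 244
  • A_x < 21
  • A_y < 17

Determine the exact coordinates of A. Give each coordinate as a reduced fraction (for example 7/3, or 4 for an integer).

1. A_x = 16  [[AB ⟂ BC ⇒ 12x-10y-82=0] ∩ [|A−(21, 17)|²=61]]
2. A_y = 11  [[AB ⟂ BC ⇒ 12x-10y-82=0] ∩ [|A−(21, 17)|²=61]]
   so A = (16, 11)

A = (16, 11)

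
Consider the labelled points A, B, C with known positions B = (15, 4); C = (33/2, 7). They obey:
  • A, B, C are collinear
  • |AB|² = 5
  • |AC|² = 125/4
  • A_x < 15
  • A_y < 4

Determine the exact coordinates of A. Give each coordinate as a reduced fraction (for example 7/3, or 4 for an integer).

1. A_x = 14  [[A, B, C are collinear ⇒ -3x+3/2y+39=0] ∩ [|A−(15, 4)|²=5]]
2. A_y = 2  [[A, B, C are collinear ⇒ -3x+3/2y+39=0] ∩ [|A−(15, 4)|²=5]]
   so A = (14, 2)

A = (14, 2)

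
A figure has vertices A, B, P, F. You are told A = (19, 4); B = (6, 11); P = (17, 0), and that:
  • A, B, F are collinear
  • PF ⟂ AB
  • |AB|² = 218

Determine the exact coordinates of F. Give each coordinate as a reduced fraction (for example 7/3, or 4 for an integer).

1. F_x = 2084/109  [[A, B, F are collinear ⇒ -7x-13y+185=0] ∩ [PF ⟂ AB ⇒ -13x+7y+221=0]]
2. F_y = 429/109  [[A, B, F are collinear ⇒ -7x-13y+185=0] ∩ [PF ⟂ AB ⇒ -13x+7y+221=0]]
   so F = (2084/109, 429/109)

F = (2084/109, 429/109)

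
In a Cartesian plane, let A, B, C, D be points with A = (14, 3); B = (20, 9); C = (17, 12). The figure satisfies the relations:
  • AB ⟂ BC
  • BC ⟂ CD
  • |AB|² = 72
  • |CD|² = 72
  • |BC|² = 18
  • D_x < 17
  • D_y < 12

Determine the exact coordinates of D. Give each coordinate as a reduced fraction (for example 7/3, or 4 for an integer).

1. D_x = 11  [[BC ⟂ CD ⇒ -3x+3y+15=0] ∩ [|D−(17, 12)|²=72]]
2. D_y = 6  [[BC ⟂ CD ⇒ -3x+3y+15=0] ∩ [|D−(17, 12)|²=72]]
   so D = (11, 6)

D = (11, 6)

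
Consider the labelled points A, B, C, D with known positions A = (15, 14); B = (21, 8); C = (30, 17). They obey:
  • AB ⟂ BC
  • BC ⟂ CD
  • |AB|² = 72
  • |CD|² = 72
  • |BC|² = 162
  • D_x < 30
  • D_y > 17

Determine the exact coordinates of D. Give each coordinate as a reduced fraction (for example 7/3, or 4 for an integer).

D = (24, 23)

1. D_x = 24  [[BC ⟂ CD ⇒ 9x+9y-423=0] ∩ [|D−(30, 17)|²=72]]
2. D_y = 23  [[BC ⟂ CD ⇒ 9x+9y-423=0] ∩ [|D−(30, 17)|²=72]]
   so D = (24, 23)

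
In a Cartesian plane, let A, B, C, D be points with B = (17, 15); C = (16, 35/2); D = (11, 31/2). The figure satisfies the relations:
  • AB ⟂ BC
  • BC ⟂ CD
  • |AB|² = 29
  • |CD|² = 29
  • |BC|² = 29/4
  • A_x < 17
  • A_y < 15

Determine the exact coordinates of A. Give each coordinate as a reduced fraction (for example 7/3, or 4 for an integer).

1. A_x = 12  [[AB ⟂ BC ⇒ 1x-5/2y+41/2=0] ∩ [|A−(17, 15)|²=29]]
2. A_y = 13  [[AB ⟂ BC ⇒ 1x-5/2y+41/2=0] ∩ [|A−(17, 15)|²=29]]
   so A = (12, 13)

A = (12, 13)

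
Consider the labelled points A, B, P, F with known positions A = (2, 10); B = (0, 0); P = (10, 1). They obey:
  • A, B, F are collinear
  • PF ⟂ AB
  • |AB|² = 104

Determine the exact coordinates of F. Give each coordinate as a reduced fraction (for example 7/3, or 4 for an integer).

1. F_x = 15/26  [[A, B, F are collinear ⇒ 10x-2y=0] ∩ [PF ⟂ AB ⇒ -2x-10y+30=0]]
2. F_y = 75/26  [[A, B, F are collinear ⇒ 10x-2y=0] ∩ [PF ⟂ AB ⇒ -2x-10y+30=0]]
   so F = (15/26, 75/26)

F = (15/26, 75/26)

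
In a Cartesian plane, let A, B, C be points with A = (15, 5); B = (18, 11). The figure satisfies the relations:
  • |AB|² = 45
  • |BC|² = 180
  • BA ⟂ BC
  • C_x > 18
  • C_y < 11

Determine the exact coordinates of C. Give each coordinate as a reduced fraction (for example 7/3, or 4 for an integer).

1. C_x = 30  [[BA ⟂ BC ⇒ -3x-6y+120=0] ∩ [|C−(18, 11)|²=180]]
2. C_y = 5  [[BA ⟂ BC ⇒ -3x-6y+120=0] ∩ [|C−(18, 11)|²=180]]
   so C = (30, 5)

C = (30, 5)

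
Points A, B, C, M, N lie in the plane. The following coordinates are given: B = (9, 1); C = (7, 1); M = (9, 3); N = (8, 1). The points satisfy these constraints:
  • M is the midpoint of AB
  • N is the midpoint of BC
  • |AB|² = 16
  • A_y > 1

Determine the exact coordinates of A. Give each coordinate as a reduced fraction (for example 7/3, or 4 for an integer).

1. A_x = 9  [A = 2·M−B = 2·(9, 3)−(9, 1)]
2. A_y = 5  [A = 2·M−B = 2·(9, 3)−(9, 1)]
   so A = (9, 5)

A = (9, 5)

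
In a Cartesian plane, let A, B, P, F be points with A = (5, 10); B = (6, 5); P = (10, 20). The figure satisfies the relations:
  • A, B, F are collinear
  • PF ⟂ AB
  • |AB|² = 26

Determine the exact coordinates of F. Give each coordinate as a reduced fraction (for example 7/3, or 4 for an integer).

F = (85/26, 485/26)

1. F_x = 85/26  [[A, B, F are collinear ⇒ 5x+1y-35=0] ∩ [PF ⟂ AB ⇒ 1x-5y+90=0]]
2. F_y = 485/26  [[A, B, F are collinear ⇒ 5x+1y-35=0] ∩ [PF ⟂ AB ⇒ 1x-5y+90=0]]
   so F = (85/26, 485/26)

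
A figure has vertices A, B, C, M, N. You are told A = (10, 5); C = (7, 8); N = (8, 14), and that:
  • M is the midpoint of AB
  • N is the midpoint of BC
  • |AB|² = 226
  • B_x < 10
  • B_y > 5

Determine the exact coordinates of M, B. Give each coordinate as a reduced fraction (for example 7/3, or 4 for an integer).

M = (19/2, 25/2)
B = (9, 20)

1. B_x = 9  [B = 2·N−C = 2·(8, 14)−(7, 8)]
2. B_y = 20  [B = 2·N−C = 2·(8, 14)−(7, 8)]
   so B = (9, 20)
3. M_x = 19/2  [2·M = A+B = (10, 5)+(9, 20)]
4. M_y = 25/2  [2·M = A+B = (10, 5)+(9, 20)]
   so M = (19/2, 25/2)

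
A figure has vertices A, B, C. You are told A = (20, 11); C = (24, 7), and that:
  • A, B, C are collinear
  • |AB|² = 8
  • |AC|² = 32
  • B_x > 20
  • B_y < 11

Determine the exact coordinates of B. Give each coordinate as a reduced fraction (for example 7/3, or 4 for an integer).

B = (22, 9)

1. B_x = 22  [[A, B, C are collinear ⇒ -4x-4y+124=0] ∩ [|B−(20, 11)|²=8]]
2. B_y = 9  [[A, B, C are collinear ⇒ -4x-4y+124=0] ∩ [|B−(20, 11)|²=8]]
   so B = (22, 9)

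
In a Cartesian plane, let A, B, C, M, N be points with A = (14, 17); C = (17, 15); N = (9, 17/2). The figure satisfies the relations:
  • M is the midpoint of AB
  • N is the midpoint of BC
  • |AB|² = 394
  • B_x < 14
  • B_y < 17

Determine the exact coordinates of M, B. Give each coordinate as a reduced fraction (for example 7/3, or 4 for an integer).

1. B_x = 1  [B = 2·N−C = 2·(9, 17/2)−(17, 15)]
2. B_y = 2  [B = 2·N−C = 2·(9, 17/2)−(17, 15)]
   so B = (1, 2)
3. M_x = 15/2  [2·M = A+B = (14, 17)+(1, 2)]
4. M_y = 19/2  [2·M = A+B = (14, 17)+(1, 2)]
   so M = (15/2, 19/2)

M = (15/2, 19/2)
B = (1, 2)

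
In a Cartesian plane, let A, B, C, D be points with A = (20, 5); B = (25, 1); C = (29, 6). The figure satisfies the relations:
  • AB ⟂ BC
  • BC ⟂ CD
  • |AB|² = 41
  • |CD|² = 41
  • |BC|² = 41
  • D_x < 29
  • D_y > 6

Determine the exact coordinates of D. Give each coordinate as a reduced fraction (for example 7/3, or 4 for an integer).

D = (24, 10)

1. D_x = 24  [[BC ⟂ CD ⇒ 4x+5y-146=0] ∩ [|D−(29, 6)|²=41]]
2. D_y = 10  [[BC ⟂ CD ⇒ 4x+5y-146=0] ∩ [|D−(29, 6)|²=41]]
   so D = (24, 10)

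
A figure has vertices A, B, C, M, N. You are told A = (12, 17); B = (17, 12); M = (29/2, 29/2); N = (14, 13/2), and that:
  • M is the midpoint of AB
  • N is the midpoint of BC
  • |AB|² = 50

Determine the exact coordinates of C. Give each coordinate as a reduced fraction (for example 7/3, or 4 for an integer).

C = (11, 1)

1. C_x = 11  [C = 2·N−B = 2·(14, 13/2)−(17, 12)]
2. C_y = 1  [C = 2·N−B = 2·(14, 13/2)−(17, 12)]
   so C = (11, 1)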